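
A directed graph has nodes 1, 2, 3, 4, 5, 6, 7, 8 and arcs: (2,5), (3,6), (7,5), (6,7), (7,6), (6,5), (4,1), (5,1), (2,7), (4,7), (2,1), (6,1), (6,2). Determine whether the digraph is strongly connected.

No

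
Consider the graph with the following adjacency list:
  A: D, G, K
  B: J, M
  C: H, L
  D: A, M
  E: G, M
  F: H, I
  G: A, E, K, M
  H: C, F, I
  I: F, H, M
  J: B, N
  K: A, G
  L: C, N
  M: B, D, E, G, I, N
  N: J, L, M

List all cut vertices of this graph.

Removing M increases the component count from 1 to 2, so M is a cut vertex.
By contrast removing F leaves 1 component; it is not a cut vertex. No other vertex is a cut vertex either.

M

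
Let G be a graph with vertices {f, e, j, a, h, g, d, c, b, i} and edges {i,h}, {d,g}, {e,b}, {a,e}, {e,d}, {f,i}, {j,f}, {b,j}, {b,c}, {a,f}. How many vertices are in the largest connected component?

Starting from a we can reach a, b, c, d, e, f, g, h, i, j. That is one component of size 10.
The largest has 10 vertices.

10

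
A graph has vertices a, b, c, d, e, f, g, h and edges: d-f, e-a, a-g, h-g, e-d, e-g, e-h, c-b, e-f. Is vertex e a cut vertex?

Yes

Deleting e raises the number of components from 2 to 3, so e is a cut vertex.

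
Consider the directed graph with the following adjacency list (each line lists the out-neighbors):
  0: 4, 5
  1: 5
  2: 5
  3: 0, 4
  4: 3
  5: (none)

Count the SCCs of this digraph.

4

{0, 3, 4} are all mutually reachable — one SCC of size 3.
{1} is an SCC by itself.
{5} is an SCC by itself.
{2} is an SCC by itself.
That gives 4 strongly connected components.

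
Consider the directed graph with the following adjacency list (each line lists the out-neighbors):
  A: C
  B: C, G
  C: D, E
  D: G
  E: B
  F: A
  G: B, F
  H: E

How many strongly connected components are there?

{A, B, C, D, E, F, G} are all mutually reachable — one SCC of size 7.
{H} is an SCC by itself.
That gives 2 strongly connected components.

2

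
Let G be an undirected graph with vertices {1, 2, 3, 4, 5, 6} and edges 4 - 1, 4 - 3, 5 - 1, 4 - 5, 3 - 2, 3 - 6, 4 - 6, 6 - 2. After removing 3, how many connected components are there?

1

With 3 gone, the remaining components are: {1, 2, 4, 5, 6}.
That is 1 component.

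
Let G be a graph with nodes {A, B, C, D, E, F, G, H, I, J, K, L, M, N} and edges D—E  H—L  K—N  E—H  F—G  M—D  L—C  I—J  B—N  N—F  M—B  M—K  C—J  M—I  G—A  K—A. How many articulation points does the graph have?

1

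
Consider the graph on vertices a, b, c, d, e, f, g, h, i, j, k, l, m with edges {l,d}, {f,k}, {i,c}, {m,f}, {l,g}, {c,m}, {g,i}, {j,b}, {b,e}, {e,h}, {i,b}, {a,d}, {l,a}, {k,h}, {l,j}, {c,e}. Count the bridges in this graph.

The edges on the cycle l-a-d-l are not bridges since each lies on that cycle.
Every edge lies on some cycle, so there are no bridges.

0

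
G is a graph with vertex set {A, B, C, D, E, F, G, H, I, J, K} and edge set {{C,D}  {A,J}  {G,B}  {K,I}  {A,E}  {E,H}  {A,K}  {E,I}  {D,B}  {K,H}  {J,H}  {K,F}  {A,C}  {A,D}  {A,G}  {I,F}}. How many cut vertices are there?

1

Removing A increases the component count from 1 to 2, so A is a cut vertex.
By contrast removing D leaves 1 component; it is not a cut vertex. No other vertex is a cut vertex either.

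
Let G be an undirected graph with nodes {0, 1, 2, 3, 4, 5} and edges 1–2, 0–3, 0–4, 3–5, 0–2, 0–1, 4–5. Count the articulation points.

1

Removing 0 increases the component count from 1 to 2, so 0 is a cut vertex.
By contrast removing 1 leaves 1 component; it is not a cut vertex. No other vertex is a cut vertex either.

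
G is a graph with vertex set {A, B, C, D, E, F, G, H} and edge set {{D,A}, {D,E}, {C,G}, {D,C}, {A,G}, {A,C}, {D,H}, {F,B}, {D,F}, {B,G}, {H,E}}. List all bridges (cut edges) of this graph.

The edges on the cycle D-H-E-D are not bridges since each lies on that cycle.
Every edge lies on some cycle, so there are no bridges.

none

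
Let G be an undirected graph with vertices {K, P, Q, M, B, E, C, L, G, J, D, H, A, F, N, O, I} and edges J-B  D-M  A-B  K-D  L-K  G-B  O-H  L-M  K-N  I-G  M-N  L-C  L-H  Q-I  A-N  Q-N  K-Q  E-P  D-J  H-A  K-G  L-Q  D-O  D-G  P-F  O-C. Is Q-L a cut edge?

After removing Q-L, the path Q-K-L still connects them, so the edge is not a bridge.

No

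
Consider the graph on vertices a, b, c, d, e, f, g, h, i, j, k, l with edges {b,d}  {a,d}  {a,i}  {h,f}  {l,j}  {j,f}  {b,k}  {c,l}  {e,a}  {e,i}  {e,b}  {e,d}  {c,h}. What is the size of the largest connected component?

6

g is isolated — a component by itself.
Starting from c we can reach c, f, h, j, l. That is one component of size 5.
Starting from a we can reach a, b, d, e, i, k. That is one component of size 6.
The largest has 6 vertices.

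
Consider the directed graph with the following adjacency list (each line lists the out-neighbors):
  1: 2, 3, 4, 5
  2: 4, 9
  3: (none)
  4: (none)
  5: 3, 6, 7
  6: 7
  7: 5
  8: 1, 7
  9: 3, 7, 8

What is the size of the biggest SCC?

{1, 2, 8, 9} are all mutually reachable — one SCC of size 4.
{5, 6, 7} are all mutually reachable — one SCC of size 3.
{4} is an SCC by itself.
{3} is an SCC by itself.
The largest has 4 vertices.

4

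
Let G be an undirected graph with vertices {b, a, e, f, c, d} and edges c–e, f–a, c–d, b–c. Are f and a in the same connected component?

From f we can reach a, f, which includes a.

Yes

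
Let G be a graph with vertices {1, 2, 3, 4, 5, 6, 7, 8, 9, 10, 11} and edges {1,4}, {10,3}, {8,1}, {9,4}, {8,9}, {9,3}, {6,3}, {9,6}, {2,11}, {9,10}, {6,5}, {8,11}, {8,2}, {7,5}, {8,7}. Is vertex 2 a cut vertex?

No

Deleting 2 leaves 1 component (was 1) (its neighbors 8, 11 remain connected to each other), so 2 is not a cut vertex.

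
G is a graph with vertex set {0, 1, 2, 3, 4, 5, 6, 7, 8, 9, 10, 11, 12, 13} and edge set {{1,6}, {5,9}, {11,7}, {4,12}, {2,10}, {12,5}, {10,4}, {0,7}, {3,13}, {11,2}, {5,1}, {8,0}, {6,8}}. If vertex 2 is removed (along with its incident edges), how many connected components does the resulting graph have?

2

With 2 gone, the remaining components are: {3, 13}; {0, 1, 4, 5, 6, 7, 8, 9, 10, 11, 12}.
That is 2 components.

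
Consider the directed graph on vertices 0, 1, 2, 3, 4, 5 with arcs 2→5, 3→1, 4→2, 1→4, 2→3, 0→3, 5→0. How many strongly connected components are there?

1

{0, 1, 2, 3, 4, 5} are all mutually reachable — one SCC of size 6.
That gives 1 strongly connected component.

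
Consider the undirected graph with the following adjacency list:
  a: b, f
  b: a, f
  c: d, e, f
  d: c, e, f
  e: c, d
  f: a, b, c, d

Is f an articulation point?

Yes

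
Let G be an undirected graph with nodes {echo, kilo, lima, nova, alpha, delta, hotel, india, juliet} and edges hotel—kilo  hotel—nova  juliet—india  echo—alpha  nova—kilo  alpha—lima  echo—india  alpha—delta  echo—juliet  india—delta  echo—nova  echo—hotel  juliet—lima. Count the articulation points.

Removing echo increases the component count from 1 to 2, so echo is a cut vertex.
By contrast removing delta leaves 1 component; it is not a cut vertex. No other vertex is a cut vertex either.

1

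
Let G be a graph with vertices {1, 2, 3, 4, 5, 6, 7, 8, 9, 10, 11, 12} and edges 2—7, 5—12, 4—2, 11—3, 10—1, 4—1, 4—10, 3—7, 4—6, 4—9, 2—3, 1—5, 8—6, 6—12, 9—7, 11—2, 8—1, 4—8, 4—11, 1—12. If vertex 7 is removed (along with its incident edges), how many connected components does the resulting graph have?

With 7 gone, the remaining components are: {1, 2, 3, 4, 5, 6, 8, 9, 10, 11, 12}.
That is 1 component.

1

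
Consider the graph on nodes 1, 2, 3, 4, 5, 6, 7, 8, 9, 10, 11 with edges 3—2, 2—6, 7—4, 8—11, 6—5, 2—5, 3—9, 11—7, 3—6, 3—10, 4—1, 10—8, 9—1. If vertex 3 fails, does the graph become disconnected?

Yes

Deleting 3 raises the number of components from 1 to 2, so 3 is a cut vertex.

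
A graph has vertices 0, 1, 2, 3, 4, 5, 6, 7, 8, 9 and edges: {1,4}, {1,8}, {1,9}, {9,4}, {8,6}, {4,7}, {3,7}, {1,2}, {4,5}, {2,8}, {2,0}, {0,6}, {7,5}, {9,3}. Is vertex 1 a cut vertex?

Deleting 1 raises the number of components from 1 to 2, so 1 is a cut vertex.

Yes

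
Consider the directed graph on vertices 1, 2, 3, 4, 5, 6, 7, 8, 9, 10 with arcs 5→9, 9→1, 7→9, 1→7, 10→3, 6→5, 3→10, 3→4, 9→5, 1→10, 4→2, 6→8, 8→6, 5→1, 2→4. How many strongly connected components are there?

4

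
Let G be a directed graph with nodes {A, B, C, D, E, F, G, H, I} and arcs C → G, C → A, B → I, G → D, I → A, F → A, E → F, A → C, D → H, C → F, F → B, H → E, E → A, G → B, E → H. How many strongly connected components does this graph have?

1

{A, B, C, D, E, F, G, H, I} are all mutually reachable — one SCC of size 9.
That gives 1 strongly connected component.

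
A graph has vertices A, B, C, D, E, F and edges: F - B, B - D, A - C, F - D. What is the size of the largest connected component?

3

E is isolated — a component by itself.
Starting from A we can reach A, C. That is one component of size 2.
Starting from B we can reach B, D, F. That is one component of size 3.
The largest has 3 vertices.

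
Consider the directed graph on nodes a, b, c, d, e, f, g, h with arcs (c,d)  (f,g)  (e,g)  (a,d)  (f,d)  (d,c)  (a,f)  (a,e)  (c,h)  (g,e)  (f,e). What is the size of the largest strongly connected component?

{e, g} are all mutually reachable — one SCC of size 2.
{c, d} are all mutually reachable — one SCC of size 2.
{h} is an SCC by itself.
{a} is an SCC by itself.
{f} is an SCC by itself.
(and 1 more singleton SCC)
The largest has 2 vertices.

2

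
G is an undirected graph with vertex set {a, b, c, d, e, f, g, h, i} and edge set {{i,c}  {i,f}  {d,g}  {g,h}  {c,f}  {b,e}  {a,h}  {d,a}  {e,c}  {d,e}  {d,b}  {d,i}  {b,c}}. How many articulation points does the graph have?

Removing d increases the component count from 1 to 2, so d is a cut vertex.
By contrast removing i leaves 1 component; it is not a cut vertex. No other vertex is a cut vertex either.

1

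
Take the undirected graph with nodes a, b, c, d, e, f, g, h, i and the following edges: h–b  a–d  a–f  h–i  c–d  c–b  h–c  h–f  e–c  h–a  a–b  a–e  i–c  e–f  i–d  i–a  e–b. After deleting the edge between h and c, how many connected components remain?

h and c are still connected via h-i-c, so the component count stays at 2.

2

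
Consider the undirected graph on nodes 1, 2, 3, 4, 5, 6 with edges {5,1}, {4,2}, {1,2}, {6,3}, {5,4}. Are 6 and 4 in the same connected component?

The component containing 6 is {3, 6}, and 4 is not in it.

No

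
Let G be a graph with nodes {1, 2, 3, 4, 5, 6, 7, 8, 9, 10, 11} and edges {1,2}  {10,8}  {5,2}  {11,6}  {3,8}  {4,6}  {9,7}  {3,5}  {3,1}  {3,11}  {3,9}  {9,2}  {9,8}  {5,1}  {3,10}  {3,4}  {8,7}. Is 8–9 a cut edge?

After removing 8–9, the path 8-3-9 still connects them, so the edge is not a bridge.

No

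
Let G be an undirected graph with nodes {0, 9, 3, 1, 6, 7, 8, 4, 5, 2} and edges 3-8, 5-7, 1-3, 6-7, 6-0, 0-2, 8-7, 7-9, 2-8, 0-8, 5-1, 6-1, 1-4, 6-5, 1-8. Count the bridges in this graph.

2

The edges on the cycle 6-5-1-3-8-2-0-6 are not bridges since each lies on that cycle.
But removing 4-1 disconnects 4 from 1; removing 9-7 disconnects 9 from 7 — these are bridges.
That makes 2 bridges.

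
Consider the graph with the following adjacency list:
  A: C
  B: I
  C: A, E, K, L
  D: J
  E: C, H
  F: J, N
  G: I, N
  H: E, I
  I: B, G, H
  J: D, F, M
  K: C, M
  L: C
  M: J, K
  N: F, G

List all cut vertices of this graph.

C, I, J

Removing C increases the component count from 1 to 3, so C is a cut vertex.
Removing I increases the component count from 1 to 2, so I is a cut vertex.
Removing J increases the component count from 1 to 2, so J is a cut vertex.
By contrast removing F leaves 1 component; it is not a cut vertex. No other vertex is a cut vertex either.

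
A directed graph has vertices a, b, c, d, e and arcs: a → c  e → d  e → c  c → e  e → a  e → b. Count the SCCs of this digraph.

3

{a, c, e} are all mutually reachable — one SCC of size 3.
{b} is an SCC by itself.
{d} is an SCC by itself.
That gives 3 strongly connected components.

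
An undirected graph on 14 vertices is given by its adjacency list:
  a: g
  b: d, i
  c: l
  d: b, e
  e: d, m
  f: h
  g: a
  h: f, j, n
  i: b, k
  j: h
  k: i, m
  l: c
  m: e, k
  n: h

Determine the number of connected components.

4

Starting from a we can reach a, g. That is one component of size 2.
Starting from c we can reach c, l. That is one component of size 2.
Starting from f we can reach f, h, j, n. That is one component of size 4.
Starting from b we can reach b, d, e, i, k, m. That is one component of size 6.
Total: 4 components.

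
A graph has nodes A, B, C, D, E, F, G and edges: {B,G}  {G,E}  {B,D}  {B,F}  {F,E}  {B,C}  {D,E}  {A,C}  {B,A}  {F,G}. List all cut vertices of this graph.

B

Removing B increases the component count from 1 to 2, so B is a cut vertex.
By contrast removing F leaves 1 component; it is not a cut vertex. No other vertex is a cut vertex either.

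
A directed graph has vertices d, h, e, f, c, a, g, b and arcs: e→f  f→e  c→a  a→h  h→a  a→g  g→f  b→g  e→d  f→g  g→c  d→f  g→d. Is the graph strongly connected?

No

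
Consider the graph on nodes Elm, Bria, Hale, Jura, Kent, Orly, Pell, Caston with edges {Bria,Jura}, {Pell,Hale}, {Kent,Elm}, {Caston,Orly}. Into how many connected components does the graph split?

4

Starting from Hale we can reach Hale, Pell. That is one component of size 2.
Starting from Orly we can reach Orly, Caston. That is one component of size 2.
Starting from Elm we can reach Elm, Kent. That is one component of size 2.
Starting from Bria we can reach Bria, Jura. That is one component of size 2.
Total: 4 components.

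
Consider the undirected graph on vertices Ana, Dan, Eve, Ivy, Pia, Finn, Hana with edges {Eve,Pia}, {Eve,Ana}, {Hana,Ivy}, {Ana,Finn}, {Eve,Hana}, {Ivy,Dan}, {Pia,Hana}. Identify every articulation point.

Ana, Eve, Ivy, Hana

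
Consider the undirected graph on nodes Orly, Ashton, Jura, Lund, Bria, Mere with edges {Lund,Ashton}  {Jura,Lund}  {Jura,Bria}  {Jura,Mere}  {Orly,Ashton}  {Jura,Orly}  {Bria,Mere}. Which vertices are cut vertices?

Jura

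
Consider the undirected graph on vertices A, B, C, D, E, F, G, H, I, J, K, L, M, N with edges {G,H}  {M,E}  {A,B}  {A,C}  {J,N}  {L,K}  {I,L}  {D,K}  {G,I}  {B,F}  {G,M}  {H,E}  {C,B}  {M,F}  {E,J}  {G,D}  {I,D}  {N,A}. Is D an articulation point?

No

Deleting D leaves 1 component (was 1) (its neighbors G, I, K remain connected to each other), so D is not a cut vertex.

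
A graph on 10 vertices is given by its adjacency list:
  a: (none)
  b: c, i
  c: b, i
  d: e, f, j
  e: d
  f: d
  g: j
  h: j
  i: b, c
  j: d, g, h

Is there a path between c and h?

The component containing c is {b, c, i}, and h is not in it.

No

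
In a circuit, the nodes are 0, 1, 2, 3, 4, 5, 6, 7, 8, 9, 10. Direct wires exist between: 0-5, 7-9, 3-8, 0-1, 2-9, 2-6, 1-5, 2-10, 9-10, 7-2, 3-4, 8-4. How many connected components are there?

Starting from 3 we can reach 3, 4, 8. That is one component of size 3.
Starting from 0 we can reach 0, 1, 5. That is one component of size 3.
Starting from 2 we can reach 2, 6, 7, 9, 10. That is one component of size 5.
Total: 3 components.

3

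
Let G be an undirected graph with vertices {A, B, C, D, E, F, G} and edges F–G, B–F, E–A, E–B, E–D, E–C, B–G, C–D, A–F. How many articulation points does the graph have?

Removing E increases the component count from 1 to 2, so E is a cut vertex.
By contrast removing C leaves 1 component; it is not a cut vertex. No other vertex is a cut vertex either.

1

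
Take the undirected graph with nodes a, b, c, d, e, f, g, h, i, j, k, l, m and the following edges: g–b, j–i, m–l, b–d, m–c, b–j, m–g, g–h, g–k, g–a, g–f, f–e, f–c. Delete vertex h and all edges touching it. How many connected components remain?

With h gone, the remaining components are: {a, b, c, d, e, f, g, i, j, k, l, m}.
That is 1 component.

1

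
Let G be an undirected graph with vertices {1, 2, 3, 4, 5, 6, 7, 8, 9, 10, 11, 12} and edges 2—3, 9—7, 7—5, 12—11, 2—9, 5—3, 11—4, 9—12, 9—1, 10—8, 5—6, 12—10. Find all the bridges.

The edges on the cycle 2-9-7-5-3-2 are not bridges since each lies on that cycle.
But removing 8—10 disconnects 8 from 10; removing 11—4 disconnects 11 from 4; removing 5—6 disconnects 5 from 6; removing 12—10 disconnects 12 from 10 — these are bridges.
In total 7 edges are bridges.

1-9, 10-12, 10-8, 11-12, 11-4, 12-9, 5-6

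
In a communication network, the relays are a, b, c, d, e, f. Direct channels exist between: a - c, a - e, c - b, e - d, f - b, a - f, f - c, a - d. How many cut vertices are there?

1

Removing a increases the component count from 1 to 2, so a is a cut vertex.
By contrast removing d leaves 1 component; it is not a cut vertex. No other vertex is a cut vertex either.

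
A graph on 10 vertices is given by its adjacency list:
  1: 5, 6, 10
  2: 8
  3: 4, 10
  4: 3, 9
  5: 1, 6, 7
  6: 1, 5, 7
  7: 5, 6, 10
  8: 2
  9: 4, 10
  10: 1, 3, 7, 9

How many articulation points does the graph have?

1

Removing 10 increases the component count from 2 to 3, so 10 is a cut vertex.
By contrast removing 3 leaves 2 components; it is not a cut vertex. No other vertex is a cut vertex either.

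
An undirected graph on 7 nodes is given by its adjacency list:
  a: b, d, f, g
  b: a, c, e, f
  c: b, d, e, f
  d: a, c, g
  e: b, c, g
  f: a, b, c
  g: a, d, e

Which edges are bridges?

The edges on the cycle f-b-e-c-f are not bridges since each lies on that cycle.
Every edge lies on some cycle, so there are no bridges.

none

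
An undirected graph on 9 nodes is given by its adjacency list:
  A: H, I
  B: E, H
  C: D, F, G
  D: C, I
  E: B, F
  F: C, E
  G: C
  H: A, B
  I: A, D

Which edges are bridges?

C-G

The edges on the cycle B-E-F-C-D-I-A-H-B are not bridges since each lies on that cycle.
But removing G-C disconnects G from C — this is a bridge.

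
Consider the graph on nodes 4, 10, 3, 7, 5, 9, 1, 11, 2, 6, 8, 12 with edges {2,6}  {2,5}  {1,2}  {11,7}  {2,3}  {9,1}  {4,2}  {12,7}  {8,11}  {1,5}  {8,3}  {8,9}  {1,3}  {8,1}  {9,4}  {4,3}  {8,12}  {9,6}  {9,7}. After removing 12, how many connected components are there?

2

With 12 gone, the remaining components are: {10}; {1, 2, 3, 4, 5, 6, 7, 8, 9, 11}.
That is 2 components.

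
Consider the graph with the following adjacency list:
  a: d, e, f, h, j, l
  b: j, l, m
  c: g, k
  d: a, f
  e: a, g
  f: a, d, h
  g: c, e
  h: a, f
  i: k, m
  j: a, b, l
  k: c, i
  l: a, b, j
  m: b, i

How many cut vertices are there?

1

Removing a increases the component count from 1 to 2, so a is a cut vertex.
By contrast removing b leaves 1 component; it is not a cut vertex. No other vertex is a cut vertex either.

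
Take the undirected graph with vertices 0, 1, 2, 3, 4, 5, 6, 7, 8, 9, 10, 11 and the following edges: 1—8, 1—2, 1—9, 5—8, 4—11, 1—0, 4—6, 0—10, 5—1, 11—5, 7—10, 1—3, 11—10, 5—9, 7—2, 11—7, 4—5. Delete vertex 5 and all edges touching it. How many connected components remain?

1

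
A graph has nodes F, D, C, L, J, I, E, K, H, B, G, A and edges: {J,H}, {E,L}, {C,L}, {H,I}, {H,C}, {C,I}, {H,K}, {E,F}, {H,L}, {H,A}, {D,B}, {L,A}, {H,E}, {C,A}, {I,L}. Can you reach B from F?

No

The component containing F is {A, C, E, F, H, I, J, K, L}, and B is not in it.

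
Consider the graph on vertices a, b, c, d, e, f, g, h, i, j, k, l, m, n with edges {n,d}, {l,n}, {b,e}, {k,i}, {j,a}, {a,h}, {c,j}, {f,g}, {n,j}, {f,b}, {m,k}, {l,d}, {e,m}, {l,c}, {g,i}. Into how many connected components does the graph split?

Starting from b we can reach b, e, f, g, i, k, m. That is one component of size 7.
Starting from a we can reach a, c, d, h, j, l, n. That is one component of size 7.
Total: 2 components.

2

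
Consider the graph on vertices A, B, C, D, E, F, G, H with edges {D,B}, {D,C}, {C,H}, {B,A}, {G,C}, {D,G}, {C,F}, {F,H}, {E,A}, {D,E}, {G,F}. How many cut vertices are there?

1

Removing D increases the component count from 1 to 2, so D is a cut vertex.
By contrast removing G leaves 1 component; it is not a cut vertex. No other vertex is a cut vertex either.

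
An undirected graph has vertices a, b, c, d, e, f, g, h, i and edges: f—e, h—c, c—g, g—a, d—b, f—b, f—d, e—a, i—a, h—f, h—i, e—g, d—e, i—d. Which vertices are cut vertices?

none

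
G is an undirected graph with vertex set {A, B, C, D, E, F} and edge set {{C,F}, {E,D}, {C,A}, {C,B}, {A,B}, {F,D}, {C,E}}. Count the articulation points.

Removing C increases the component count from 1 to 2, so C is a cut vertex.
By contrast removing F leaves 1 component; it is not a cut vertex. No other vertex is a cut vertex either.

1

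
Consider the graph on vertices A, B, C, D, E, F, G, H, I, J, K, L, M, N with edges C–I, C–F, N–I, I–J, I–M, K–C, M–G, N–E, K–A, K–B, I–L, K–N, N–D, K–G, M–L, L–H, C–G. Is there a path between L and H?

Yes

From L we can reach A, B, C, D, E, F, G, H, I, J, K, L, M, N, which includes H.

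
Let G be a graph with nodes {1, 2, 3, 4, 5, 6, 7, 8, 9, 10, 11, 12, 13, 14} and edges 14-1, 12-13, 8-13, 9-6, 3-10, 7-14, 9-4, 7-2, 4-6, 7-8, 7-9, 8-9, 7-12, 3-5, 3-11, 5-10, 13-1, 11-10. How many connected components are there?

2

Starting from 3 we can reach 3, 5, 10, 11. That is one component of size 4.
Starting from 1 we can reach 1, 2, 4, 6, 7, 8, 9, 12, 13, 14. That is one component of size 10.
Total: 2 components.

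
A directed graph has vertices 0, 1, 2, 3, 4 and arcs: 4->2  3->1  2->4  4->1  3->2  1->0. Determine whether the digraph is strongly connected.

No

There is no directed path from 1 to 2, so the graph is not strongly connected.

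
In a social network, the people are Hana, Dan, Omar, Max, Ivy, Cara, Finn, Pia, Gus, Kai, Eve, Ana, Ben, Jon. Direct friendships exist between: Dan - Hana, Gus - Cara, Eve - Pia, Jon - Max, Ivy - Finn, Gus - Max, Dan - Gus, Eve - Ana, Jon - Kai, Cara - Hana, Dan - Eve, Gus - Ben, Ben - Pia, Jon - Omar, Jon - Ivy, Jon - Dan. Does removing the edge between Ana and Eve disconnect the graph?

Removing Ana - Eve leaves no path between Ana and Eve: the component count goes from 1 to 2. So it is a bridge.

Yes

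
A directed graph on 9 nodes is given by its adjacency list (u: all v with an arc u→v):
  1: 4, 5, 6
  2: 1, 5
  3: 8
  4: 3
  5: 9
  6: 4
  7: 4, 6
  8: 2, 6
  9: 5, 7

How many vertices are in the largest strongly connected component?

9

{1, 2, 3, 4, 5, 6, 7, 8, 9} are all mutually reachable — one SCC of size 9.
The largest has 9 vertices.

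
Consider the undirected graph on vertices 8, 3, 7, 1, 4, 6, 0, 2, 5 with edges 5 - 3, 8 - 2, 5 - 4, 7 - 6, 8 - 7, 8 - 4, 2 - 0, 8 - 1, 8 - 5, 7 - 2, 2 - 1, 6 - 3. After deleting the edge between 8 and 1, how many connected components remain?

8 and 1 are still connected via 8-2-1, so the component count stays at 1.

1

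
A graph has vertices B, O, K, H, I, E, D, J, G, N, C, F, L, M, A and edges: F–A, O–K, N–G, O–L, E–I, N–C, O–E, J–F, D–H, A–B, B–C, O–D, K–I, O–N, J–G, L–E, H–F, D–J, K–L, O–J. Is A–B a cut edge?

No

After removing A–B, the path A-F-J-O-N-C-B still connects them, so the edge is not a bridge.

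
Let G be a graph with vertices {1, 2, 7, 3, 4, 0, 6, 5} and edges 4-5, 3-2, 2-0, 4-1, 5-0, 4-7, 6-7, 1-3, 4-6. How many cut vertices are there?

1

Removing 4 increases the component count from 1 to 2, so 4 is a cut vertex.
By contrast removing 1 leaves 1 component; it is not a cut vertex. No other vertex is a cut vertex either.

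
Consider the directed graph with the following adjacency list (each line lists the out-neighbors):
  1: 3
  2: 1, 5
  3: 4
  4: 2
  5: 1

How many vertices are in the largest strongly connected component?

5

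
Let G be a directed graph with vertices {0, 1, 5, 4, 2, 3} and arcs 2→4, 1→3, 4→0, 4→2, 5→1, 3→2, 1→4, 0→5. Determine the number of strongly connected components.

1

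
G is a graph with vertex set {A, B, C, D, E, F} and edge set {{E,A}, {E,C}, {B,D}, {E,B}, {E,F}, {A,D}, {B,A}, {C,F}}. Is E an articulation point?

Yes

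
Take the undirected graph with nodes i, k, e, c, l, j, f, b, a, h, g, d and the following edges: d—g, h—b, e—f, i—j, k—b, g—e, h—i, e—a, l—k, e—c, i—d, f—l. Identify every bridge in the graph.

The edges on the cycle h-i-d-g-e-f-l-k-b-h are not bridges since each lies on that cycle.
But removing i—j disconnects i from j; removing a—e disconnects a from e; removing c—e disconnects c from e — these are bridges.

a-e, c-e, i-j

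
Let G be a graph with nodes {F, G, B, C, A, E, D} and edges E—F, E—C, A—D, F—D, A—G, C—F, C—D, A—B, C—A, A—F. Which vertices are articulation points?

Removing A increases the component count from 1 to 3, so A is a cut vertex.
By contrast removing F leaves 1 component; it is not a cut vertex. No other vertex is a cut vertex either.

A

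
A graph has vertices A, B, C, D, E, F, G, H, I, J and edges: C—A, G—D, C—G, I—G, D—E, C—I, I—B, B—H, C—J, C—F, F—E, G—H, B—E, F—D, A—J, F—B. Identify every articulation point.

C

Removing C increases the component count from 1 to 2, so C is a cut vertex.
By contrast removing D leaves 1 component; it is not a cut vertex. No other vertex is a cut vertex either.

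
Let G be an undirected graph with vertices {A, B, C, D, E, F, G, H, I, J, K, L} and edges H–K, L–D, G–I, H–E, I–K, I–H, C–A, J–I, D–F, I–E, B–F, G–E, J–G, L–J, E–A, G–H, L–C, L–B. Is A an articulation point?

Deleting A leaves 1 component (was 1) (its neighbors C, E remain connected to each other), so A is not a cut vertex.

No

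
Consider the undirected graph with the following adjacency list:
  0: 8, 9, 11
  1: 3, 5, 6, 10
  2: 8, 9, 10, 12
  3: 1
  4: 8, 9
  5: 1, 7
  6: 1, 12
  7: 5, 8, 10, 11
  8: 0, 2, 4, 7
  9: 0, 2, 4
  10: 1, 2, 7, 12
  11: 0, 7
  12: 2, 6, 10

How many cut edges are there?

The edges on the cycle 7-5-1-6-12-2-8-7 are not bridges since each lies on that cycle.
But removing 3-1 disconnects 3 from 1 — this is a bridge.

1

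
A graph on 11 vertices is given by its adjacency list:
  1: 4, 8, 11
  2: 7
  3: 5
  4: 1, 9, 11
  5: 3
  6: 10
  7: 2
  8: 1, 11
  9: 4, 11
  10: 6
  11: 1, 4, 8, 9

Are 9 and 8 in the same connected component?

From 9 we can reach 1, 4, 8, 9, 11, which includes 8.

Yes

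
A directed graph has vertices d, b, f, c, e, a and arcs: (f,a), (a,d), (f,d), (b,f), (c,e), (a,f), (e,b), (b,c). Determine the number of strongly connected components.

3

{b, c, e} are all mutually reachable — one SCC of size 3.
{a, f} are all mutually reachable — one SCC of size 2.
{d} is an SCC by itself.
That gives 3 strongly connected components.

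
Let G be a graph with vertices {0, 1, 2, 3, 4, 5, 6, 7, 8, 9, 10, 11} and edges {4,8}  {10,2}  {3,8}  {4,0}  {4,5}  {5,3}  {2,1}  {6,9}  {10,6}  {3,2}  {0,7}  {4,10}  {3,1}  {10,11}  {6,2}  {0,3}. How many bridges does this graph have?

The edges on the cycle 4-10-6-2-3-0-4 are not bridges since each lies on that cycle.
But removing 11—10 disconnects 11 from 10; removing 6—9 disconnects 6 from 9; removing 7—0 disconnects 7 from 0 — these are bridges.
That makes 3 bridges.

3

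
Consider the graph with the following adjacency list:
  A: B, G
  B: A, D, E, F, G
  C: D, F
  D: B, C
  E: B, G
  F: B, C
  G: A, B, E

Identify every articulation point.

Removing B increases the component count from 1 to 2, so B is a cut vertex.
By contrast removing F leaves 1 component; it is not a cut vertex. No other vertex is a cut vertex either.

B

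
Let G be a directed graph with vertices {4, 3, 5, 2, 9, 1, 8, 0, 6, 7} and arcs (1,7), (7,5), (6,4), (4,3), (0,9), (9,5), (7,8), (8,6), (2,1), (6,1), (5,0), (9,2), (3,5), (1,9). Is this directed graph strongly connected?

From 7 we can reach every vertex (0, 1, 2, 3, 4, 5, 6, 7, 8, 9), and every vertex can reach 7 (0, 1, 2, 3, 4, 5, 6, 7, 8, 9). So the whole graph is one strongly connected component.

Yes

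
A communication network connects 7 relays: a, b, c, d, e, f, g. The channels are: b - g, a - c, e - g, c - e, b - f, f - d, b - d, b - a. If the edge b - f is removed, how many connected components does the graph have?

b and f are still connected via b-d-f, so the component count stays at 1.

1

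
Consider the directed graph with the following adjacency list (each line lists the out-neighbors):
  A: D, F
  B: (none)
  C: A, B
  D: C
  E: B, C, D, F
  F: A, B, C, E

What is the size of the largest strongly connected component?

5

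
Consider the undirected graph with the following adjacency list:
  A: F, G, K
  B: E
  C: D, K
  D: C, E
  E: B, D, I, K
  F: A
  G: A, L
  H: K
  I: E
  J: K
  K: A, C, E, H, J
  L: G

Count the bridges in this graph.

8

The edges on the cycle K-E-D-C-K are not bridges since each lies on that cycle.
But removing J-K disconnects J from K; removing I-E disconnects I from E; removing A-K disconnects A from K; removing G-A disconnects G from A — these are bridges.
In total 8 edges are bridges.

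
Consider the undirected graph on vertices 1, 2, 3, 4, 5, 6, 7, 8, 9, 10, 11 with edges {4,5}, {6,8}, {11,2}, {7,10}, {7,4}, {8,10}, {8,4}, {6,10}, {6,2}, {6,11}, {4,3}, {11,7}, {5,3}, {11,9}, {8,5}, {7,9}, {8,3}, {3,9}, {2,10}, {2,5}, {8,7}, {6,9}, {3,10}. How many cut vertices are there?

Removing 7, for instance, still leaves 2 components. No single vertex removal increases the component count — the graph has no articulation points.

0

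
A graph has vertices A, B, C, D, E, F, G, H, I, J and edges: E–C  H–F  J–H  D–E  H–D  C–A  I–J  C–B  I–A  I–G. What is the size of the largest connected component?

10

Starting from A we can reach A, B, C, D, E, F, G, H, I, J. That is one component of size 10.
The largest has 10 vertices.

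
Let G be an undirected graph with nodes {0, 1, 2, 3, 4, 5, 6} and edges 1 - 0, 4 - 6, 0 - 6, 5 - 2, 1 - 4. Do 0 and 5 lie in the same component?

No

The component containing 0 is {0, 1, 4, 6}, and 5 is not in it.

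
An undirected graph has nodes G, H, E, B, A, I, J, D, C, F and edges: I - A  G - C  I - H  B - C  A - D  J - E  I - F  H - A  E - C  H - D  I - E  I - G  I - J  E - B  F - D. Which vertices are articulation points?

I

Removing I increases the component count from 1 to 2, so I is a cut vertex.
By contrast removing H leaves 1 component; it is not a cut vertex. No other vertex is a cut vertex either.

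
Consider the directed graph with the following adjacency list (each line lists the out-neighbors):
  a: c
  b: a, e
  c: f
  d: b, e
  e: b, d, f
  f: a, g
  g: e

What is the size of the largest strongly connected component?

7

{a, b, c, d, e, f, g} are all mutually reachable — one SCC of size 7.
The largest has 7 vertices.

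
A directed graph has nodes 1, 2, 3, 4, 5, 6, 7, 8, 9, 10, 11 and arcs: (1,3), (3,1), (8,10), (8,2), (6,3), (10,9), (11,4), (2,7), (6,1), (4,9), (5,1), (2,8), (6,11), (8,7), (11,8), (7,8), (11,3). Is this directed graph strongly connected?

No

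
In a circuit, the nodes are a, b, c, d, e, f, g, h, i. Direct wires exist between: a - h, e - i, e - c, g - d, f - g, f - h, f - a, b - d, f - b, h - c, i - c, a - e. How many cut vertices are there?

Removing f increases the component count from 1 to 2, so f is a cut vertex.
By contrast removing i leaves 1 component; it is not a cut vertex. No other vertex is a cut vertex either.

1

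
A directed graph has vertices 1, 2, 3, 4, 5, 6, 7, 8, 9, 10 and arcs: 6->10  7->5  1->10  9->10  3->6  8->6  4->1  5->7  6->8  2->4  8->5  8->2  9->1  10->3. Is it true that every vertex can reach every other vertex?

There is no directed path from 3 to 9, so the graph is not strongly connected.

No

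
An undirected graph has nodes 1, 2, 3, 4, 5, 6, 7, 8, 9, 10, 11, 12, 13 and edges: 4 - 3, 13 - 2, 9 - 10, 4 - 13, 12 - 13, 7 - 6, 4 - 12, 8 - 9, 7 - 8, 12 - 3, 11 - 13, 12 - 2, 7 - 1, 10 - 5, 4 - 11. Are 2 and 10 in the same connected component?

The component containing 2 is {2, 3, 4, 11, 12, 13}, and 10 is not in it.

No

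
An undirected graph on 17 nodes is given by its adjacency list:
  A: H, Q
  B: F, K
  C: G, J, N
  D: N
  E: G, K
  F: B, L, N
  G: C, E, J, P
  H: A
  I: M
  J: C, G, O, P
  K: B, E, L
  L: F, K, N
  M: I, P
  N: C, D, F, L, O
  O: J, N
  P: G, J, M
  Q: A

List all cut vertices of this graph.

A, M, N, P

Removing A increases the component count from 2 to 3, so A is a cut vertex.
Removing M increases the component count from 2 to 3, so M is a cut vertex.
Removing N increases the component count from 2 to 3, so N is a cut vertex.
Likewise P is a cut vertex.
By contrast removing E leaves 2 components; it is not a cut vertex. No other vertex is a cut vertex either.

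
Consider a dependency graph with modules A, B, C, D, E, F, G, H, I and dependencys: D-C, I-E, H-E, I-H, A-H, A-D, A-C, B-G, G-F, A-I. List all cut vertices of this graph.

Removing A increases the component count from 2 to 3, so A is a cut vertex.
Removing G increases the component count from 2 to 3, so G is a cut vertex.
By contrast removing E leaves 2 components; it is not a cut vertex. No other vertex is a cut vertex either.

A, G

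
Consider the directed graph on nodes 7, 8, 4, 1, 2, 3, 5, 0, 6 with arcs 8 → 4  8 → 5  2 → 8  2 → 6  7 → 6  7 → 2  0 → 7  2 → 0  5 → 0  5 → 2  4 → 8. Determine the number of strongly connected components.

{0, 2, 4, 5, 7, 8} are all mutually reachable — one SCC of size 6.
{3} is an SCC by itself.
{6} is an SCC by itself.
{1} is an SCC by itself.
That gives 4 strongly connected components.

4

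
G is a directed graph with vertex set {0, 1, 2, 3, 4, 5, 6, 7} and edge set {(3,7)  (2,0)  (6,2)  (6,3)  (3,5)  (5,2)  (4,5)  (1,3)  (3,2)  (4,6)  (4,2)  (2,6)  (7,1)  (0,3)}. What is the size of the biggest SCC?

{0, 1, 2, 3, 5, 6, 7} are all mutually reachable — one SCC of size 7.
{4} is an SCC by itself.
The largest has 7 vertices.

7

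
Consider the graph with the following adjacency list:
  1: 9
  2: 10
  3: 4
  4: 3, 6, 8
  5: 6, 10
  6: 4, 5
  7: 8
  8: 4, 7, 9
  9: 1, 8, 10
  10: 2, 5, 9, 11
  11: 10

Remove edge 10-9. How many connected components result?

1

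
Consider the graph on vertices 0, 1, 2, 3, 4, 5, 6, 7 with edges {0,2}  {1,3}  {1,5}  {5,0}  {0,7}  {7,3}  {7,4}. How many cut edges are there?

2

The edges on the cycle 1-5-0-7-3-1 are not bridges since each lies on that cycle.
But removing 7 - 4 disconnects 7 from 4; removing 0 - 2 disconnects 0 from 2 — these are bridges.
That makes 2 bridges.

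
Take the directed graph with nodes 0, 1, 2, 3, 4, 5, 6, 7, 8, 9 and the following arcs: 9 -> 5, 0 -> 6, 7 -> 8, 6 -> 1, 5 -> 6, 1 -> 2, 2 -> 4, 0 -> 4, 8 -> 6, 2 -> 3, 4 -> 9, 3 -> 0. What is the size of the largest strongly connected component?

8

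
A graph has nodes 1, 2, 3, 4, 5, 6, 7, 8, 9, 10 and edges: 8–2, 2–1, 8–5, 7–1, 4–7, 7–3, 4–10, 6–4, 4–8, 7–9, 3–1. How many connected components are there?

1

Starting from 1 we can reach 1, 2, 3, 4, 5, 6, 7, 8, 9, 10. That is one component of size 10.
Total: 1 component.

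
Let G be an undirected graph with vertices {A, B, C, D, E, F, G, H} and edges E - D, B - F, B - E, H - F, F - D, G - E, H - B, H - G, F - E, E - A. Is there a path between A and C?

No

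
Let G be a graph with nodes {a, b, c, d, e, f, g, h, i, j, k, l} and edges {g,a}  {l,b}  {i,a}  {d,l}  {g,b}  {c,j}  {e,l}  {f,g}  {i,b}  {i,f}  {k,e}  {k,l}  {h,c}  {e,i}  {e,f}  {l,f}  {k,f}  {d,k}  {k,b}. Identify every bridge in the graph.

The edges on the cycle k-e-l-k are not bridges since each lies on that cycle.
But removing c—j disconnects c from j; removing h—c disconnects h from c — these are bridges.

c-h, c-j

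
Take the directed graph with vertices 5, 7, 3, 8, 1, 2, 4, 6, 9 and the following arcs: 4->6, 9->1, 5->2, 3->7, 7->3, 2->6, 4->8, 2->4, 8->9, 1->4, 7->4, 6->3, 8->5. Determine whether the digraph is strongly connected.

Yes

From 5 we can reach every vertex (1, 2, 3, 4, 5, 6, 7, 8, 9), and every vertex can reach 5 (1, 2, 3, 4, 5, 6, 7, 8, 9). So the whole graph is one strongly connected component.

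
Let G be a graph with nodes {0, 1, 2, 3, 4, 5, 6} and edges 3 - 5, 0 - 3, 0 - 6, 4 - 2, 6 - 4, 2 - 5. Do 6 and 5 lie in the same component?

Yes

From 6 we can reach 0, 2, 3, 4, 5, 6, which includes 5.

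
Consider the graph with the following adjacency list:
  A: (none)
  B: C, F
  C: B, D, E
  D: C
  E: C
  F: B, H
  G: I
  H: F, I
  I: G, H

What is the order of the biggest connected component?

A is isolated — a component by itself.
Starting from B we can reach B, C, D, E, F, G, H, I. That is one component of size 8.
The largest has 8 vertices.

8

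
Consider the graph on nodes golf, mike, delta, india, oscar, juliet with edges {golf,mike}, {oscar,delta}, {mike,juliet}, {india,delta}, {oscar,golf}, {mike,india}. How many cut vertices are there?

Removing mike increases the component count from 1 to 2, so mike is a cut vertex.
By contrast removing juliet leaves 1 component; it is not a cut vertex. No other vertex is a cut vertex either.

1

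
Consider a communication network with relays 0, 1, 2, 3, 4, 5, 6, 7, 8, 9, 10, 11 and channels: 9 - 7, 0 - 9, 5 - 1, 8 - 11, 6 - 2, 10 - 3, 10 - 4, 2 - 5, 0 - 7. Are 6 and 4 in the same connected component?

The component containing 6 is {1, 2, 5, 6}, and 4 is not in it.

No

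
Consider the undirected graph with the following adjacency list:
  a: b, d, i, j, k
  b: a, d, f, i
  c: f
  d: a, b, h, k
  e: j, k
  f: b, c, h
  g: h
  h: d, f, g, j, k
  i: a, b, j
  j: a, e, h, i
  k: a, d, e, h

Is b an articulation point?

No

Deleting b leaves 1 component (was 1) (its neighbors a, d, f, i remain connected to each other), so b is not a cut vertex.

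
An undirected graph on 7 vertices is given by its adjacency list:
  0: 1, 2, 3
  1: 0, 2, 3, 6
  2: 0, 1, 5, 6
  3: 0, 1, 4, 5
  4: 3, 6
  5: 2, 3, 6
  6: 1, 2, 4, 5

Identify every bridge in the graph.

The edges on the cycle 3-1-0-3 are not bridges since each lies on that cycle.
Every edge lies on some cycle, so there are no bridges.

none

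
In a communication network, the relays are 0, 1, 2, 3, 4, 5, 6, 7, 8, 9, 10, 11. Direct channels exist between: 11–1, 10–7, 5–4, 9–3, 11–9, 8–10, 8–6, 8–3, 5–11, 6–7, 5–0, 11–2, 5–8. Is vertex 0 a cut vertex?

No

Deleting 0 leaves 1 component (was 1), so 0 is not a cut vertex.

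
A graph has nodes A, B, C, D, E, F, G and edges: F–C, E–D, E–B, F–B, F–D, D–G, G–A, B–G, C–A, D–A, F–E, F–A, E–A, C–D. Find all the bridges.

none

The edges on the cycle E-B-G-D-E are not bridges since each lies on that cycle.
Every edge lies on some cycle, so there are no bridges.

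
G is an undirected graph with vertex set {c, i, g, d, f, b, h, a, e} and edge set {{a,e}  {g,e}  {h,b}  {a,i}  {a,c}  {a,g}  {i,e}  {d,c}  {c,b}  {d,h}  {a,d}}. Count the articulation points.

Removing a increases the component count from 2 to 3, so a is a cut vertex.
By contrast removing g leaves 2 components; it is not a cut vertex. No other vertex is a cut vertex either.

1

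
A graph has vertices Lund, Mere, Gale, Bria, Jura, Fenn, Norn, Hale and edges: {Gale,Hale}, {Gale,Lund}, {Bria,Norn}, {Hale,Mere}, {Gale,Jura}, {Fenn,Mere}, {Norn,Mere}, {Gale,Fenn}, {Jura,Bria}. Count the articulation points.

Removing Gale increases the component count from 1 to 2, so Gale is a cut vertex.
By contrast removing Hale leaves 1 component; it is not a cut vertex. No other vertex is a cut vertex either.

1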